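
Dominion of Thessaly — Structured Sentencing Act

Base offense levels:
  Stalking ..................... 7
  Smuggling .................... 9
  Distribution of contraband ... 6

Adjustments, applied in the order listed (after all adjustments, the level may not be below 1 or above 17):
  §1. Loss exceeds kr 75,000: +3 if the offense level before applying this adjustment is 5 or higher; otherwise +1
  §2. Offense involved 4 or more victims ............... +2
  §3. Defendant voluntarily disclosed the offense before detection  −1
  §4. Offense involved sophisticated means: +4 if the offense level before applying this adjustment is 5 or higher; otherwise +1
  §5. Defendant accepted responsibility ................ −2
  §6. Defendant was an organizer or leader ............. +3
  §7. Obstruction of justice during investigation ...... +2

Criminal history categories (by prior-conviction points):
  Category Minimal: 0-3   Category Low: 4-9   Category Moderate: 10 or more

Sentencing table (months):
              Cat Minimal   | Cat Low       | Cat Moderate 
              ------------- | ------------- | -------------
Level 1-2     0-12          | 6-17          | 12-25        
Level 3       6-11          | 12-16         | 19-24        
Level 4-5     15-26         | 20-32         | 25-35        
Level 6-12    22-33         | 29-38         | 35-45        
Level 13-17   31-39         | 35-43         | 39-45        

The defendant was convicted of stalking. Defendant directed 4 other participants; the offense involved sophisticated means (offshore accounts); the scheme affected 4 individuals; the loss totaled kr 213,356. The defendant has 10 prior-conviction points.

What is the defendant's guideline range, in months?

Base offense level for stalking: 7.
§1 applies (level before this adjustment is 7 ≥ 5, so +3): 7 + 3 = 10.
§2 applies: 10 + 2 = 12.
§3 does not apply.
§4 applies (level before this adjustment is 12 ≥ 5, so +4): 12 + 4 = 16.
§6 applies: 16 + 3 = 19.
Level 19 exceeds the maximum of 17; capped at 17.
Final offense level: 17.
Criminal history: 10 prior points → Category Moderate (10+).
Level 17 falls in the 13-17 band.
Grid: Level 13-17 × Category Moderate = 39-45 months.

39-45 months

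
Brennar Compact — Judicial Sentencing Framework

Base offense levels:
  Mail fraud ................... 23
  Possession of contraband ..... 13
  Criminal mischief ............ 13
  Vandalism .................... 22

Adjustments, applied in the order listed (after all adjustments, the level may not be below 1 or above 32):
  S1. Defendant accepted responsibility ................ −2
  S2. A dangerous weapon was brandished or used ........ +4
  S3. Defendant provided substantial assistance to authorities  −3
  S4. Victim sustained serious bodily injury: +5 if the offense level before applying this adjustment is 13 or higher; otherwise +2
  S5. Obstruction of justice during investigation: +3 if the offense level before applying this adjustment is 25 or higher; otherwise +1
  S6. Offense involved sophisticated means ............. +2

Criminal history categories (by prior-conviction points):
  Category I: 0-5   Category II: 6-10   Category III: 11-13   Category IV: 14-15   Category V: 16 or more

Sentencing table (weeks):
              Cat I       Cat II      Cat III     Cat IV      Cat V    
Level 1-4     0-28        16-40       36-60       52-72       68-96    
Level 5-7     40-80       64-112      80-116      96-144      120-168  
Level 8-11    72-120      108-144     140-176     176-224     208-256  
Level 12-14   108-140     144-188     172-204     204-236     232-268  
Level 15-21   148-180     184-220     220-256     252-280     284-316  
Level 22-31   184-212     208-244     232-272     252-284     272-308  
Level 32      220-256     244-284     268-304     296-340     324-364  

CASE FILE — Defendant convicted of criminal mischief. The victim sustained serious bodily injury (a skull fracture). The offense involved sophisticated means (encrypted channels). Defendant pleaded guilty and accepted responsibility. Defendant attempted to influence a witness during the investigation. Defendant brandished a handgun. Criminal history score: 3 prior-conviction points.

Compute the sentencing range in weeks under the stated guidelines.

184-212 weeks

Base offense level for criminal mischief: 13.
S1 applies: 13 − 2 = 11.
S2 applies: 11 + 4 = 15.
S3 does not apply.
S4 applies (level before this adjustment is 15 ≥ 13, so +5): 15 + 5 = 20.
S5 applies (level before this adjustment is 20 < 25, so +1): 20 + 1 = 21.
S6 applies: 21 + 2 = 23.
Final offense level: 23.
Criminal history: 3 prior points → Category I (0-5).
Level 23 falls in the 22-31 band.
Grid: Level 22-31 × Category I = 184-212 weeks.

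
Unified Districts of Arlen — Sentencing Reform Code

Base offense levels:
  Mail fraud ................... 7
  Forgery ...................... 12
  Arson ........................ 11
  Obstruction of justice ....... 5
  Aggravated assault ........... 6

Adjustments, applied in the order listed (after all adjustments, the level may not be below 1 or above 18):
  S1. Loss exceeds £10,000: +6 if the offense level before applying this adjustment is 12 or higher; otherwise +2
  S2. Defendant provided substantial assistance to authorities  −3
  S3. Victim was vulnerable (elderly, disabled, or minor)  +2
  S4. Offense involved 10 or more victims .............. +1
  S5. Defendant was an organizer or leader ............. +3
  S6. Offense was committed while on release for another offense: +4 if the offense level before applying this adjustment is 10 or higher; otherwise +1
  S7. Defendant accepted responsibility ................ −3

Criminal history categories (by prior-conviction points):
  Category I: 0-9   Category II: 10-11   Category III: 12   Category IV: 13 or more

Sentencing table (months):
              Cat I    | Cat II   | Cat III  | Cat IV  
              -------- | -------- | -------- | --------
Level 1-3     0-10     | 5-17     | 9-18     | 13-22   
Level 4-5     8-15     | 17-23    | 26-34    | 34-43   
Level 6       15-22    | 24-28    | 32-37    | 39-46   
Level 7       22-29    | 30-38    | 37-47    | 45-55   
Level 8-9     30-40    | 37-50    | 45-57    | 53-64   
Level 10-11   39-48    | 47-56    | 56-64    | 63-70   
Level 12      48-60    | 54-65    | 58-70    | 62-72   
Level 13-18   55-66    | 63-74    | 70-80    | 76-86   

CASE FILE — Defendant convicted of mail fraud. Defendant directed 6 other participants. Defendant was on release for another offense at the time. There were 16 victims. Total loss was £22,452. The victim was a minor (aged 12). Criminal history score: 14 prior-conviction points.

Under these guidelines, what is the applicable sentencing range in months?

76-86 months

Base offense level for mail fraud: 7.
S1 applies (level before this adjustment is 7 < 12, so +2): 7 + 2 = 9.
S2 does not apply.
S3 applies: 9 + 2 = 11.
S4 applies: 11 + 1 = 12.
S5 applies: 12 + 3 = 15.
S6 applies (level before this adjustment is 15 ≥ 10, so +4): 15 + 4 = 19.
S7 does not apply.
Level 19 exceeds the maximum of 18; capped at 18.
Final offense level: 18.
Criminal history: 14 prior points → Category IV (13+).
Level 18 falls in the 13-18 band.
Grid: Level 13-18 × Category IV = 76-86 months.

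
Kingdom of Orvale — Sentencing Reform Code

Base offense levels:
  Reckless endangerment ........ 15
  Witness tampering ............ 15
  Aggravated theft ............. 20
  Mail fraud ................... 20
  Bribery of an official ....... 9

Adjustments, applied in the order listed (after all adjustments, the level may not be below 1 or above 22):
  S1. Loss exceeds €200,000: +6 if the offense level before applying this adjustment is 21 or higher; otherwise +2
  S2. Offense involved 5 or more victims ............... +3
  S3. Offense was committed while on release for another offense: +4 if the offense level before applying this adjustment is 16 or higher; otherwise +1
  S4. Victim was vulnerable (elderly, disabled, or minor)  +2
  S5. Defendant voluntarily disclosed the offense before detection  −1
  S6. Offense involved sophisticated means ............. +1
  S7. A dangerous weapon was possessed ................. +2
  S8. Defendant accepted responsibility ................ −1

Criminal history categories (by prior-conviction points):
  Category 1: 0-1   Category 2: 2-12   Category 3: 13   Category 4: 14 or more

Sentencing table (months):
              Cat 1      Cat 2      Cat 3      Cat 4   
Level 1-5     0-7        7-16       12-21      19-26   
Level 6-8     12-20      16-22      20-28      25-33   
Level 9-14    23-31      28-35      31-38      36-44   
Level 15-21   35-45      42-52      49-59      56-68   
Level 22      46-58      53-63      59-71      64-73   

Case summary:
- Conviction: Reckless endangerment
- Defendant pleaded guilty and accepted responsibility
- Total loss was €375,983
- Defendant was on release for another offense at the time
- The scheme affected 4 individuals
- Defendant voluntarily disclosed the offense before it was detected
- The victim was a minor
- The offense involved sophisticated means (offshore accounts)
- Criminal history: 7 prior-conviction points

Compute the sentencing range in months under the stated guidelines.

Base offense level for reckless endangerment: 15.
S1 applies (level before this adjustment is 15 < 21, so +2): 15 + 2 = 17.
S2 does not apply.
S3 applies (level before this adjustment is 17 ≥ 16, so +4): 17 + 4 = 21.
S4 applies: 21 + 2 = 23.
S5 applies: 23 − 1 = 22.
S6 applies: 22 + 1 = 23.
S7 does not apply.
S8 applies: 23 − 1 = 22.
Final offense level: 22.
Criminal history: 7 prior points → Category 2 (2-12).
Level 22 falls in the 22 band.
Grid: Level 22 × Category 2 = 53-63 months.

53-63 months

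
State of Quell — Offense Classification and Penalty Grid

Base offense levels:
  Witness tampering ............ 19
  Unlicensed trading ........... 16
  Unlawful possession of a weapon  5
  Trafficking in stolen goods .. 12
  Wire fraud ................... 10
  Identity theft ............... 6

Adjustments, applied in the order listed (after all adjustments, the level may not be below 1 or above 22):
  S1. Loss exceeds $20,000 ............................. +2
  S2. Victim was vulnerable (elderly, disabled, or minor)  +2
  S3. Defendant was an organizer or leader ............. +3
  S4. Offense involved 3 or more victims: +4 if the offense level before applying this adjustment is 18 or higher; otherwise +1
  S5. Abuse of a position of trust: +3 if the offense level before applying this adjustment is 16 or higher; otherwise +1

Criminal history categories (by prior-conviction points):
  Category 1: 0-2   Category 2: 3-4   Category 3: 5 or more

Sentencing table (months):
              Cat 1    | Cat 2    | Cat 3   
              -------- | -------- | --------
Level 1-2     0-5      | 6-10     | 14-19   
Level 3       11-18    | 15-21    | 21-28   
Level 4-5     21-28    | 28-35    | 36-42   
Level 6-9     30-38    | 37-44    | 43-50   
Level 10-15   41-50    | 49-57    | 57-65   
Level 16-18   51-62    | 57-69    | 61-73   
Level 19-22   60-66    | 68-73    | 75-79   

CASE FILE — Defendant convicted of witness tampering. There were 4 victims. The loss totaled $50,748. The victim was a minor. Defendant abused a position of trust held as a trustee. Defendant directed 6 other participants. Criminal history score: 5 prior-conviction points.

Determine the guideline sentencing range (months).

75-79 months

Base offense level for witness tampering: 19.
S1 applies: 19 + 2 = 21.
S2 applies: 21 + 2 = 23.
S3 applies: 23 + 3 = 26.
S4 applies (level before this adjustment is 26 ≥ 18, so +4): 26 + 4 = 30.
S5 applies (level before this adjustment is 30 ≥ 16, so +3): 30 + 3 = 33.
Level 33 exceeds the maximum of 22; capped at 22.
Final offense level: 22.
Criminal history: 5 prior points → Category 3 (5+).
Level 22 falls in the 19-22 band.
Grid: Level 19-22 × Category 3 = 75-79 months.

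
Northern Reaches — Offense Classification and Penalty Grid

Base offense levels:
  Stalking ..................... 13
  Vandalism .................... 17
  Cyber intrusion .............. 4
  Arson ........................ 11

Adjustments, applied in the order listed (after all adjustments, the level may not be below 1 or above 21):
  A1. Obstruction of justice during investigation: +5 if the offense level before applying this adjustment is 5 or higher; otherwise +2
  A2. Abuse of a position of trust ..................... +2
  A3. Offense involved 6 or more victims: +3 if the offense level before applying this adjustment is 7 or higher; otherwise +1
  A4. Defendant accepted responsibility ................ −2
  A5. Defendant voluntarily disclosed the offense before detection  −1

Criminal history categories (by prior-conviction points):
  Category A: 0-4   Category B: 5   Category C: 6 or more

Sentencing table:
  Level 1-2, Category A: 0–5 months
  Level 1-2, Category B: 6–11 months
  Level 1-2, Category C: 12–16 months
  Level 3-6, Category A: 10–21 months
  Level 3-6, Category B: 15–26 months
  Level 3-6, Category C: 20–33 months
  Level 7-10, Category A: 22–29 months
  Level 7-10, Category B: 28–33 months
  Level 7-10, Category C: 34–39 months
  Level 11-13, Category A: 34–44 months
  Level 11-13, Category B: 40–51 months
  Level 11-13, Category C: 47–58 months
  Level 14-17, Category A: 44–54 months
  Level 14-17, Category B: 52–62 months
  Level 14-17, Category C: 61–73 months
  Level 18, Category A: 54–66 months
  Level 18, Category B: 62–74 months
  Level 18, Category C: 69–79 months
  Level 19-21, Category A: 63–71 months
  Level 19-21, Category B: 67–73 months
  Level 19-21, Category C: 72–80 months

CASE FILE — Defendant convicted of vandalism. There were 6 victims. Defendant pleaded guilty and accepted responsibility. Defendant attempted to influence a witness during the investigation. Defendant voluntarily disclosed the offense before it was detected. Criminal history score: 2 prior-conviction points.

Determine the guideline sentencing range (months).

Base offense level for vandalism: 17.
A1 applies (level before this adjustment is 17 ≥ 5, so +5): 17 + 5 = 22.
A3 applies (level before this adjustment is 22 ≥ 7, so +3): 22 + 3 = 25.
A4 applies: 25 − 2 = 23.
A5 applies: 23 − 1 = 22.
Level 22 exceeds the maximum of 21; capped at 21.
Final offense level: 21.
Criminal history: 2 prior points → Category A (0-4).
Level 21 falls in the 19-21 band.
Grid: Level 19-21 × Category A = 63-71 months.

63-71 months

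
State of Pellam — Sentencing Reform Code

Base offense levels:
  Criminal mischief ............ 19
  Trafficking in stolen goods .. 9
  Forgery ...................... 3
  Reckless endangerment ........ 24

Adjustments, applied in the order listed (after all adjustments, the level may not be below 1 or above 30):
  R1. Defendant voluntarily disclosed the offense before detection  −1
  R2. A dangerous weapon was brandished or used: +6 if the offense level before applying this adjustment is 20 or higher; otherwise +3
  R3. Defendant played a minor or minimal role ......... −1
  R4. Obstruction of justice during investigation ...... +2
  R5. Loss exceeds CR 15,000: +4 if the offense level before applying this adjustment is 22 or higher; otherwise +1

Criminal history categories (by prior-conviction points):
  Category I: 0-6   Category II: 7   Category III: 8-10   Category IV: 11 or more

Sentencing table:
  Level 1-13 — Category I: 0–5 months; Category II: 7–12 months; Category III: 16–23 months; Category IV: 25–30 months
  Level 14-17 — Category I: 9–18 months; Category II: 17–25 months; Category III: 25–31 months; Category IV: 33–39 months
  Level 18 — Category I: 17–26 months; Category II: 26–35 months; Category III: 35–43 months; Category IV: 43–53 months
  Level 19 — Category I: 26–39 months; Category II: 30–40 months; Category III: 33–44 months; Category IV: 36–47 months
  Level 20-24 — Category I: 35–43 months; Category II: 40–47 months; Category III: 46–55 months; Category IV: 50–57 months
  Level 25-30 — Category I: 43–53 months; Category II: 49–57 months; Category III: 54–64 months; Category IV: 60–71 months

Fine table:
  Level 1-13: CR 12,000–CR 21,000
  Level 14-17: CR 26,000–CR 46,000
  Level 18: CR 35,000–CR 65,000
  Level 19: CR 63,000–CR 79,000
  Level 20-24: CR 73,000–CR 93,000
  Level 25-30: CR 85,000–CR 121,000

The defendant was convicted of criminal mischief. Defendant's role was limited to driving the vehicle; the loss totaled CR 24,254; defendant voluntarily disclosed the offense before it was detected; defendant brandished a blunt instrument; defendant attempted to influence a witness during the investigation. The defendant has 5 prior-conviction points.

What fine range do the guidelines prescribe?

Base offense level for criminal mischief: 19.
R1 applies: 19 − 1 = 18.
R2 applies (level before this adjustment is 18 < 20, so +3): 18 + 3 = 21.
R3 applies: 21 − 1 = 20.
R4 applies: 20 + 2 = 22.
R5 applies (level before this adjustment is 22 ≥ 22, so +4): 22 + 4 = 26.
Final offense level: 26.
Level 26 falls in the 25-30 band.
Fine table: Level 25-30 → CR 85,000–CR 121,000.

CR 85,000–CR 121,000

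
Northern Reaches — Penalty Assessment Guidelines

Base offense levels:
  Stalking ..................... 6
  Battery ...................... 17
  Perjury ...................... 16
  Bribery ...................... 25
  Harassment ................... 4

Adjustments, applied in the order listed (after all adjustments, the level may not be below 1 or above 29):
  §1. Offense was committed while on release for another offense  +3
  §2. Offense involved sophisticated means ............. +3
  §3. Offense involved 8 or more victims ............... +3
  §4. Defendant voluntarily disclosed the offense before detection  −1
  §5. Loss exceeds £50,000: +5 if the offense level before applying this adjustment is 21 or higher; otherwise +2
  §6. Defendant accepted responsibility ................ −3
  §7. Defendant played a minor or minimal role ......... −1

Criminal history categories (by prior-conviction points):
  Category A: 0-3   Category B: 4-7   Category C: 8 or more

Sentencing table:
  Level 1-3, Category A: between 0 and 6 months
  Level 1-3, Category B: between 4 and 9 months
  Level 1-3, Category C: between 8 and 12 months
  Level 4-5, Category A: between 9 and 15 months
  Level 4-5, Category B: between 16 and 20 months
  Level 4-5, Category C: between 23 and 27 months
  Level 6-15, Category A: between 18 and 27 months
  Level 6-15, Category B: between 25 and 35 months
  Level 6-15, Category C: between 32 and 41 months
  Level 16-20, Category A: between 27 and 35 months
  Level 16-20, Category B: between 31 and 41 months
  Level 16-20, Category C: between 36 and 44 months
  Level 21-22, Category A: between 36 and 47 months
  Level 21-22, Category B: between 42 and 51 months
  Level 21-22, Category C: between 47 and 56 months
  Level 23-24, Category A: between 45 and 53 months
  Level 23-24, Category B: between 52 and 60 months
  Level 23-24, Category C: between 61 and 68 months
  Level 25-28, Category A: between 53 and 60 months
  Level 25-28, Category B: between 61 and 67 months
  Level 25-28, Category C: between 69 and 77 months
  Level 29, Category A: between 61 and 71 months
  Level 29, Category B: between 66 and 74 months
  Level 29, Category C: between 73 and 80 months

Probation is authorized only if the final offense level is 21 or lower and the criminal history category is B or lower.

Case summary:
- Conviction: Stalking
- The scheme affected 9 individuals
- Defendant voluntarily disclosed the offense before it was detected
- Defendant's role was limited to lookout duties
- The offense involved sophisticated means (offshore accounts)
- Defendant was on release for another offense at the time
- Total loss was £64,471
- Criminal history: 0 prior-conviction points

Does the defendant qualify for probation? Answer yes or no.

Base offense level for stalking: 6.
§1 applies: 6 + 3 = 9.
§2 applies: 9 + 3 = 12.
§3 applies: 12 + 3 = 15.
§4 applies: 15 − 1 = 14.
§5 applies (level before this adjustment is 14 < 21, so +2): 14 + 2 = 16.
§7 applies: 16 − 1 = 15.
Final offense level: 15.
Criminal history: 0 prior points → Category A (0-3).
Level 15 falls in the 6-15 band.
Grid: Level 6-15 × Category A = 18-27 months.
Probation check: level 15 ≤ 21 and category A ≤ B → eligible.

Yes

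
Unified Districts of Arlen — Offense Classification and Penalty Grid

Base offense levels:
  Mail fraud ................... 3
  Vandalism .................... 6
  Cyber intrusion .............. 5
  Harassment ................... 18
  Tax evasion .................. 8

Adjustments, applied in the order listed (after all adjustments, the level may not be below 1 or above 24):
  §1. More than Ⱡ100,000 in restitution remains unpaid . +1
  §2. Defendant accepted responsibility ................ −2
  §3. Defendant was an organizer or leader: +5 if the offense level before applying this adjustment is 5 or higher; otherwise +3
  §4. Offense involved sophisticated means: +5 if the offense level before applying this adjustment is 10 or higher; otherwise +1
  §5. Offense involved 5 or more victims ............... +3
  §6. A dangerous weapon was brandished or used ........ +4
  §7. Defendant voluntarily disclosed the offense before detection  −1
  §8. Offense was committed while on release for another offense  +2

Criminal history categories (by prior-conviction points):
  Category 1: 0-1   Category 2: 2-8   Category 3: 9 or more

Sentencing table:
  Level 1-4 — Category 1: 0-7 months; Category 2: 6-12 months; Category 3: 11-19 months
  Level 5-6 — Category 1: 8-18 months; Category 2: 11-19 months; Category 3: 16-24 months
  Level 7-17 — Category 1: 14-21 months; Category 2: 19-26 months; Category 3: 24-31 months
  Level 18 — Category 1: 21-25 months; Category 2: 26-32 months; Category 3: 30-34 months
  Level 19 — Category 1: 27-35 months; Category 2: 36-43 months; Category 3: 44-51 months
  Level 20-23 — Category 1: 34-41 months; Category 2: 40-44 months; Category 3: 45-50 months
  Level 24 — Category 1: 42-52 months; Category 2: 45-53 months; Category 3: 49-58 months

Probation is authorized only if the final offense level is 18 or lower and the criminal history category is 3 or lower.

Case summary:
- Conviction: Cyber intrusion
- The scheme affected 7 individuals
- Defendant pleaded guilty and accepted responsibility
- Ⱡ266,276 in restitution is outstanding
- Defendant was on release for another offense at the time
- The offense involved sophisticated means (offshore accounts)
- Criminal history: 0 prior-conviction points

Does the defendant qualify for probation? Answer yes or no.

Yes

Base offense level for cyber intrusion: 5.
§1 applies: 5 + 1 = 6.
§2 applies: 6 − 2 = 4.
§3 does not apply.
§4 applies (level before this adjustment is 4 < 10, so +1): 4 + 1 = 5.
§5 applies: 5 + 3 = 8.
§7 does not apply.
§8 applies: 8 + 2 = 10.
Final offense level: 10.
Criminal history: 0 prior points → Category 1 (0-1).
Level 10 falls in the 7-17 band.
Grid: Level 7-17 × Category 1 = 14-21 months.
Probation check: level 10 ≤ 18 and category 1 ≤ 3 → eligible.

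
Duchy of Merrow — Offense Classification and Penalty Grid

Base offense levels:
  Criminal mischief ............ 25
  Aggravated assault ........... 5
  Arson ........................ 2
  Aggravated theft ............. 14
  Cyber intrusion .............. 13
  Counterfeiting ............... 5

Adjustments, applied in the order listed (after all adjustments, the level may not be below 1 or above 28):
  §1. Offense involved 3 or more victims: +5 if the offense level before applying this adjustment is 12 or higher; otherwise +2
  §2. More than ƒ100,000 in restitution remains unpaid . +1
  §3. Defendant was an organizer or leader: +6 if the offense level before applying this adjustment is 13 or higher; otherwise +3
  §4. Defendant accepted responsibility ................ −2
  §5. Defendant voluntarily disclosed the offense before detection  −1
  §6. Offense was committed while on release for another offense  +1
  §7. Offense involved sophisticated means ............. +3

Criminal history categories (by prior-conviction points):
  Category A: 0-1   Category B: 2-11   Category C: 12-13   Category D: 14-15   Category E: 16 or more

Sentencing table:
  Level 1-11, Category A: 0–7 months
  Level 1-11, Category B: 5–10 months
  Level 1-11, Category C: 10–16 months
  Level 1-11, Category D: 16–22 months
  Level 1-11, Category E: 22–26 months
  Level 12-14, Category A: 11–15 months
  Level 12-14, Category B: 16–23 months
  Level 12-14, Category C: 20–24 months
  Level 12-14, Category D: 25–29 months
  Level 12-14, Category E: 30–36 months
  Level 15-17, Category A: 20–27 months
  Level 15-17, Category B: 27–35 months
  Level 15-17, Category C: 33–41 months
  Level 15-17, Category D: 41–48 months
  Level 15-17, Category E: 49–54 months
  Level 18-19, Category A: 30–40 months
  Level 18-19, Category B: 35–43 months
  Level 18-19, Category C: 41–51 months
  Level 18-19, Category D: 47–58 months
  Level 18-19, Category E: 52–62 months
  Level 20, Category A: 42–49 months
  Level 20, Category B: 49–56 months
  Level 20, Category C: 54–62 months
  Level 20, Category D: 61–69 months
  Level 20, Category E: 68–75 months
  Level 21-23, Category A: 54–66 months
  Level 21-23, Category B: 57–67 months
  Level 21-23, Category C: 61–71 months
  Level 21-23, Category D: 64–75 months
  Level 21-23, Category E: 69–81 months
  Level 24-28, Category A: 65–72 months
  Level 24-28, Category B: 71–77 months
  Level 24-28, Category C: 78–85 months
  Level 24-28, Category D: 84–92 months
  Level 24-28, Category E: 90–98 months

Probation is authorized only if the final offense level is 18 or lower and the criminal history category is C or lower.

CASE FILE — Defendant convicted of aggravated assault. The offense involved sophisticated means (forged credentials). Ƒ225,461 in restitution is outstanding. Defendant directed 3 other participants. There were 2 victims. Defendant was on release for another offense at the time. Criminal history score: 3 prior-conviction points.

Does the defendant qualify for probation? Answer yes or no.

Yes

Base offense level for aggravated assault: 5.
§1 does not apply.
§2 applies: 5 + 1 = 6.
§3 applies (level before this adjustment is 6 < 13, so +3): 6 + 3 = 9.
§4 does not apply.
§5 does not apply.
§6 applies: 9 + 1 = 10.
§7 applies: 10 + 3 = 13.
Final offense level: 13.
Criminal history: 3 prior points → Category B (2-11).
Level 13 falls in the 12-14 band.
Grid: Level 12-14 × Category B = 16-23 months.
Probation check: level 13 ≤ 18 and category B ≤ C → eligible.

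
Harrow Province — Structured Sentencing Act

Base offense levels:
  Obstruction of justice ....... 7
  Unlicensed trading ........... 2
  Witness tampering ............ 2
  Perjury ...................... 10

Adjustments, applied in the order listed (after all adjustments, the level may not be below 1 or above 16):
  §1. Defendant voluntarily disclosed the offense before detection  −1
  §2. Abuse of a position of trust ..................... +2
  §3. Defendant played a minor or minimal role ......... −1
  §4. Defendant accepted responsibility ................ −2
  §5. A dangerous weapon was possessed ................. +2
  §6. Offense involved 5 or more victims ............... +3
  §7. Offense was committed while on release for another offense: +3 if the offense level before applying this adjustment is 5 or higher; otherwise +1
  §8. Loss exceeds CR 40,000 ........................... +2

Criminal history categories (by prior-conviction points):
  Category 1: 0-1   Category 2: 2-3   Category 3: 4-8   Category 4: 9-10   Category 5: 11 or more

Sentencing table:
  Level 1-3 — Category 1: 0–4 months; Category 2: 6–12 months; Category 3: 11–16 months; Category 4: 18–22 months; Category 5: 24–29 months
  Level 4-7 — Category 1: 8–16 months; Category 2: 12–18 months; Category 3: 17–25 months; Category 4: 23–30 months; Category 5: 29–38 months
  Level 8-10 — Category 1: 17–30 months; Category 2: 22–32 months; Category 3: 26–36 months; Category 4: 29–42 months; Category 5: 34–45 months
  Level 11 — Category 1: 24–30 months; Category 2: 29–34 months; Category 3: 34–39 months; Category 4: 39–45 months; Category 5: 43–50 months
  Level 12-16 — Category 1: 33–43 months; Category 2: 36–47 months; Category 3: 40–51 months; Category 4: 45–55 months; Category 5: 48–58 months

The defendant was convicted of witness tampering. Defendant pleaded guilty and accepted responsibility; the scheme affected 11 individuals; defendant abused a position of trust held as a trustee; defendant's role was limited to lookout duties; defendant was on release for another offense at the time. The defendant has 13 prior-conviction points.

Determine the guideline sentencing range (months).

29-38 months

Base offense level for witness tampering: 2.
§2 applies: 2 + 2 = 4.
§3 applies: 4 − 1 = 3.
§4 applies: 3 − 2 = 1.
§5 does not apply.
§6 applies: 1 + 3 = 4.
§7 applies (level before this adjustment is 4 < 5, so +1): 4 + 1 = 5.
Final offense level: 5.
Criminal history: 13 prior points → Category 5 (11+).
Level 5 falls in the 4-7 band.
Grid: Level 4-7 × Category 5 = 29-38 months.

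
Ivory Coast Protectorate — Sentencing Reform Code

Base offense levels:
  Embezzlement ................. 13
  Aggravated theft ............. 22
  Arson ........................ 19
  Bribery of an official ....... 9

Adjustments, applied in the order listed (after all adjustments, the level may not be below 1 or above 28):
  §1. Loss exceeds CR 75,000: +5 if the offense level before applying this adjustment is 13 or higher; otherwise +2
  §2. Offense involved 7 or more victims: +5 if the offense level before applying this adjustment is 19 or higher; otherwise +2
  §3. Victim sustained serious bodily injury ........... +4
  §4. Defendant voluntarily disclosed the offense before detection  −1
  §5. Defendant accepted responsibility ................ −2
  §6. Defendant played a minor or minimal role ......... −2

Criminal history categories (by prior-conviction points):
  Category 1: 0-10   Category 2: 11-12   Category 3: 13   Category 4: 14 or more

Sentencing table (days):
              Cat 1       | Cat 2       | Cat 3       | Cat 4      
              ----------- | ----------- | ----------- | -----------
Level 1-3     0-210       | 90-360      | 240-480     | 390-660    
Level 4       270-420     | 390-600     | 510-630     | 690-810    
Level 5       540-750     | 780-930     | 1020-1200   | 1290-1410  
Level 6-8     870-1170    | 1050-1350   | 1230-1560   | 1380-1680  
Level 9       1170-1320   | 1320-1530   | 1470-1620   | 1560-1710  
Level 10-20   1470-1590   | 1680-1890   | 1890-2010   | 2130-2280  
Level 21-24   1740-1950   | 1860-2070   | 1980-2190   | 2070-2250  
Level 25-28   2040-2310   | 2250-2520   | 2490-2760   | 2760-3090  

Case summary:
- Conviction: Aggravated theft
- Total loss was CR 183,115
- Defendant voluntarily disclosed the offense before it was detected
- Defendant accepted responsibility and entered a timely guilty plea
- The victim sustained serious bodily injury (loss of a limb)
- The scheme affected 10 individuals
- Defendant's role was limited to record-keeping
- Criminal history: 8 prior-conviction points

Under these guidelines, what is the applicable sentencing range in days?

Base offense level for aggravated theft: 22.
§1 applies (level before this adjustment is 22 ≥ 13, so +5): 22 + 5 = 27.
§2 applies (level before this adjustment is 27 ≥ 19, so +5): 27 + 5 = 32.
§3 applies: 32 + 4 = 36.
§4 applies: 36 − 1 = 35.
§5 applies: 35 − 2 = 33.
§6 applies: 33 − 2 = 31.
Level 31 exceeds the maximum of 28; capped at 28.
Final offense level: 28.
Criminal history: 8 prior points → Category 1 (0-10).
Level 28 falls in the 25-28 band.
Grid: Level 25-28 × Category 1 = 2040-2310 days.

2040-2310 days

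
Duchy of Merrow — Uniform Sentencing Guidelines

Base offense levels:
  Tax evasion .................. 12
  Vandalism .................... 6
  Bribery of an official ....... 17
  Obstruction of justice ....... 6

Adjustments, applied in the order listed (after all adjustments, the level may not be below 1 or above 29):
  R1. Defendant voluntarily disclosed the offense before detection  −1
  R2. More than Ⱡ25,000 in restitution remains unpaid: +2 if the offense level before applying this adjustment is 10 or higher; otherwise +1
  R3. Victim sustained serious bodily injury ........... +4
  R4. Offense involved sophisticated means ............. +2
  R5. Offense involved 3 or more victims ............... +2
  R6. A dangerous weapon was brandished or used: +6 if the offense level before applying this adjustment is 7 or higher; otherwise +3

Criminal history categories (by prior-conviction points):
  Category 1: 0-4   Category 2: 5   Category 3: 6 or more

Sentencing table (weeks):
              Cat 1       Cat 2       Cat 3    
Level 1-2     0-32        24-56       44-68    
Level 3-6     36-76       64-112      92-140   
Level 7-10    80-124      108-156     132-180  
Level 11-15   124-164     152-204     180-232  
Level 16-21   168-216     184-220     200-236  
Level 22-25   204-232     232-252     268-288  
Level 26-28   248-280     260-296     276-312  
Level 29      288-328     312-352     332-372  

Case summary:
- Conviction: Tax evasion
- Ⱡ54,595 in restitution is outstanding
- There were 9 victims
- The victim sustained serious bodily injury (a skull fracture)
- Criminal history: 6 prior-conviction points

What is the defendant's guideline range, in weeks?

Base offense level for tax evasion: 12.
R1 does not apply.
R2 applies (level before this adjustment is 12 ≥ 10, so +2): 12 + 2 = 14.
R3 applies: 14 + 4 = 18.
R5 applies: 18 + 2 = 20.
Final offense level: 20.
Criminal history: 6 prior points → Category 3 (6+).
Level 20 falls in the 16-21 band.
Grid: Level 16-21 × Category 3 = 200-236 weeks.

200-236 weeks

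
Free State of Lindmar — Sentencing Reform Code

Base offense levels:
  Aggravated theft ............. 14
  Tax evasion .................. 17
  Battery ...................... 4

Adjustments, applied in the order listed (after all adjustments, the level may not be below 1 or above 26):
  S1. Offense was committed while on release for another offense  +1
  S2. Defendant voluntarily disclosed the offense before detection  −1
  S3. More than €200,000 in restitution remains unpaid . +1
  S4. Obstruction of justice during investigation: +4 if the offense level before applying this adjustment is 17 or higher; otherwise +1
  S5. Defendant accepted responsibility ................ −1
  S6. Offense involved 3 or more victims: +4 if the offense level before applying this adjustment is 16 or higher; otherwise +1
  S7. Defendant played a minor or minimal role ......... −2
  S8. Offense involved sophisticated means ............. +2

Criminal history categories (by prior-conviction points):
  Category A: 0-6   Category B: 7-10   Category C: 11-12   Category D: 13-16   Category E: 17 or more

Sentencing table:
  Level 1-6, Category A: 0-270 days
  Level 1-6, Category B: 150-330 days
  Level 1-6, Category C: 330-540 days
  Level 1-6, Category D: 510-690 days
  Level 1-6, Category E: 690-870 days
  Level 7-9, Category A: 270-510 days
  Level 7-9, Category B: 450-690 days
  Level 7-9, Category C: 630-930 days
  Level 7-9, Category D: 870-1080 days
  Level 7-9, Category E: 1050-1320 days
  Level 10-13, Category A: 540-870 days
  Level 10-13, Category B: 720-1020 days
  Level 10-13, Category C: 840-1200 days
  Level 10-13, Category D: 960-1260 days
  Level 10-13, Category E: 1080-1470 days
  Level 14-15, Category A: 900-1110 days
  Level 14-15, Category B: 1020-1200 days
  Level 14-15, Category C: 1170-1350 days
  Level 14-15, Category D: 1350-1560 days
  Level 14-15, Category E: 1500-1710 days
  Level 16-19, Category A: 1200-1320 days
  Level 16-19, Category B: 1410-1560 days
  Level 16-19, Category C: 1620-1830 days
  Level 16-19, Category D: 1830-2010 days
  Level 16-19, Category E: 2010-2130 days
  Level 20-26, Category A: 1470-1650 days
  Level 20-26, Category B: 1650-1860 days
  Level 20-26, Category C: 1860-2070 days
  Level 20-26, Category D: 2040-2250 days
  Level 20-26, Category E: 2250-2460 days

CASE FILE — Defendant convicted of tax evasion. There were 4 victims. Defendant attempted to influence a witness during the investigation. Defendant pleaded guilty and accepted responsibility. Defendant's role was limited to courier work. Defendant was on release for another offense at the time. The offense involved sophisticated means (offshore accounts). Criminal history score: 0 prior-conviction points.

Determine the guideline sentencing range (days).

1470-1650 days

Base offense level for tax evasion: 17.
S1 applies: 17 + 1 = 18.
S2 does not apply.
S3 does not apply.
S4 applies (level before this adjustment is 18 ≥ 17, so +4): 18 + 4 = 22.
S5 applies: 22 − 1 = 21.
S6 applies (level before this adjustment is 21 ≥ 16, so +4): 21 + 4 = 25.
S7 applies: 25 − 2 = 23.
S8 applies: 23 + 2 = 25.
Final offense level: 25.
Criminal history: 0 prior points → Category A (0-6).
Level 25 falls in the 20-26 band.
Grid: Level 20-26 × Category A = 1470-1650 days.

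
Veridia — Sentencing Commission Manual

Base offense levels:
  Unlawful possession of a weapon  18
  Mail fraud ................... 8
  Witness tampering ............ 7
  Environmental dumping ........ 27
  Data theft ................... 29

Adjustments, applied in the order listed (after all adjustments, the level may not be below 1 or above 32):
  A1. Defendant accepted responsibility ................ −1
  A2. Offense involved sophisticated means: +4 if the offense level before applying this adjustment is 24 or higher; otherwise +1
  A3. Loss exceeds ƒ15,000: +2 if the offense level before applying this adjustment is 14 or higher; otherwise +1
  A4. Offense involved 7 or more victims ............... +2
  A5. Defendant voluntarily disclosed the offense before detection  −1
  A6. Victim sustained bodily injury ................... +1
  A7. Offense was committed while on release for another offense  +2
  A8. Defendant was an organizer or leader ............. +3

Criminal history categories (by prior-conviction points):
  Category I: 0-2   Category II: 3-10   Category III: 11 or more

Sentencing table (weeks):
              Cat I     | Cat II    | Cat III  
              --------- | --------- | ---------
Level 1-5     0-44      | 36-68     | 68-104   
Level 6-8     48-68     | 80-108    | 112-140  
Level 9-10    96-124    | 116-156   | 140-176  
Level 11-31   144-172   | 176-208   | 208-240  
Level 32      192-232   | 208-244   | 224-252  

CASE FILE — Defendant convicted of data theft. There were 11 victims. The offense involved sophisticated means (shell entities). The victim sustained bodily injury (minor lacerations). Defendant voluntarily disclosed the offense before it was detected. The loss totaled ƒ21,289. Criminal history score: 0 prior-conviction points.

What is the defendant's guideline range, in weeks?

Base offense level for data theft: 29.
A1 does not apply.
A2 applies (level before this adjustment is 29 ≥ 24, so +4): 29 + 4 = 33.
A3 applies (level before this adjustment is 33 ≥ 14, so +2): 33 + 2 = 35.
A4 applies: 35 + 2 = 37.
A5 applies: 37 − 1 = 36.
A6 applies: 36 + 1 = 37.
A8 does not apply.
Level 37 exceeds the maximum of 32; capped at 32.
Final offense level: 32.
Criminal history: 0 prior points → Category I (0-2).
Level 32 falls in the 32 band.
Grid: Level 32 × Category I = 192-232 weeks.

192-232 weeks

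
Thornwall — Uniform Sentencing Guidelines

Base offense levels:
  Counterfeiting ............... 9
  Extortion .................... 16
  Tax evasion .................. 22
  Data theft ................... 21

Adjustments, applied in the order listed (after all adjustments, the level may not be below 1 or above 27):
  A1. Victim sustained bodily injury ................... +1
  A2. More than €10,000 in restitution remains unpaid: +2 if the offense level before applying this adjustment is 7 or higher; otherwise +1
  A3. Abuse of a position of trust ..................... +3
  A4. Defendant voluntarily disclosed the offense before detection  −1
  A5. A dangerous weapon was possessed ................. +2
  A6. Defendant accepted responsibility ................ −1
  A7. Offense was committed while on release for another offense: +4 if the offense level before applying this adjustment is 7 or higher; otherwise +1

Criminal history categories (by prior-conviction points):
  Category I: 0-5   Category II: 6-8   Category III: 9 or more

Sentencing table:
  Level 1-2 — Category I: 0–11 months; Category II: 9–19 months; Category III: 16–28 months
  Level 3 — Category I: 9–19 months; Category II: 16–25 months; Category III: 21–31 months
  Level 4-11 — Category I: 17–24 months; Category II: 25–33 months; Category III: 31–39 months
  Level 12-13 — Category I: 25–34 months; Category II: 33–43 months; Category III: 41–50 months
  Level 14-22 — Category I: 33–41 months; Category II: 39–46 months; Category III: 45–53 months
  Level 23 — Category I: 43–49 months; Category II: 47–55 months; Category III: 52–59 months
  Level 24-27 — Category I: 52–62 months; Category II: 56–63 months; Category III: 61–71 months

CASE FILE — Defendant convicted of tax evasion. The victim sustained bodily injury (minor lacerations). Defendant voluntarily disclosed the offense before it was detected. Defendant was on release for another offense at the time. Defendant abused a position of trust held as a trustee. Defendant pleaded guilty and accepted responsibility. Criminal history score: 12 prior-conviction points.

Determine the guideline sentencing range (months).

Base offense level for tax evasion: 22.
A1 applies: 22 + 1 = 23.
A2 does not apply.
A3 applies: 23 + 3 = 26.
A4 applies: 26 − 1 = 25.
A6 applies: 25 − 1 = 24.
A7 applies (level before this adjustment is 24 ≥ 7, so +4): 24 + 4 = 28.
Level 28 exceeds the maximum of 27; capped at 27.
Final offense level: 27.
Criminal history: 12 prior points → Category III (9+).
Level 27 falls in the 24-27 band.
Grid: Level 24-27 × Category III = 61-71 months.

61-71 months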